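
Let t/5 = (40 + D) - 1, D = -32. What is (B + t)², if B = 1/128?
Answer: 20079361/16384 ≈ 1225.5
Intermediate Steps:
B = 1/128 ≈ 0.0078125
t = 35 (t = 5*((40 - 32) - 1) = 5*(8 - 1) = 5*7 = 35)
(B + t)² = (1/128 + 35)² = (4481/128)² = 20079361/16384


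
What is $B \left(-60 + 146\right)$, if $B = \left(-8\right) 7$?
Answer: $-4816$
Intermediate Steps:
$B = -56$
$B \left(-60 + 146\right) = - 56 \left(-60 + 146\right) = \left(-56\right) 86 = -4816$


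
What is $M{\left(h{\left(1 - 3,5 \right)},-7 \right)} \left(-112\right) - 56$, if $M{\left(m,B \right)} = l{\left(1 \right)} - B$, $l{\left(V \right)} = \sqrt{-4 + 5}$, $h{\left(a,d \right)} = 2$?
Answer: $-952$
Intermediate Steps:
$l{\left(V \right)} = 1$ ($l{\left(V \right)} = \sqrt{1} = 1$)
$M{\left(m,B \right)} = 1 - B$
$M{\left(h{\left(1 - 3,5 \right)},-7 \right)} \left(-112\right) - 56 = \left(1 - -7\right) \left(-112\right) - 56 = \left(1 + 7\right) \left(-112\right) - 56 = 8 \left(-112\right) - 56 = -896 - 56 = -952$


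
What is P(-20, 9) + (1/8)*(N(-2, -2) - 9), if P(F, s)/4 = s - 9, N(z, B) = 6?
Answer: -3/8 ≈ -0.37500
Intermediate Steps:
P(F, s) = -36 + 4*s (P(F, s) = 4*(s - 9) = 4*(-9 + s) = -36 + 4*s)
P(-20, 9) + (1/8)*(N(-2, -2) - 9) = (-36 + 4*9) + (1/8)*(6 - 9) = (-36 + 36) + (1*(1/8))*(-3) = 0 + (1/8)*(-3) = 0 - 3/8 = -3/8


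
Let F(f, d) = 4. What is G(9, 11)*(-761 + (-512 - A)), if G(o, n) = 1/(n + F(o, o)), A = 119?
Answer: -464/5 ≈ -92.800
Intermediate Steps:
G(o, n) = 1/(4 + n) (G(o, n) = 1/(n + 4) = 1/(4 + n))
G(9, 11)*(-761 + (-512 - A)) = (-761 + (-512 - 1*119))/(4 + 11) = (-761 + (-512 - 119))/15 = (-761 - 631)/15 = (1/15)*(-1392) = -464/5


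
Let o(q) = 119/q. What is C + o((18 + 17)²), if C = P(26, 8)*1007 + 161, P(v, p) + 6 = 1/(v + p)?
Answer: -34815147/5950 ≈ -5851.3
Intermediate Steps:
P(v, p) = -6 + 1/(p + v) (P(v, p) = -6 + 1/(v + p) = -6 + 1/(p + v))
C = -198947/34 (C = ((1 - 6*8 - 6*26)/(8 + 26))*1007 + 161 = ((1 - 48 - 156)/34)*1007 + 161 = ((1/34)*(-203))*1007 + 161 = -203/34*1007 + 161 = -204421/34 + 161 = -198947/34 ≈ -5851.4)
C + o((18 + 17)²) = -198947/34 + 119/((18 + 17)²) = -198947/34 + 119/(35²) = -198947/34 + 119/1225 = -198947/34 + 119*(1/1225) = -198947/34 + 17/175 = -34815147/5950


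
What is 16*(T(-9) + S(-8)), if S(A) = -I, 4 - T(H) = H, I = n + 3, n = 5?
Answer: 80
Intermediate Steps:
I = 8 (I = 5 + 3 = 8)
T(H) = 4 - H
S(A) = -8 (S(A) = -1*8 = -8)
16*(T(-9) + S(-8)) = 16*((4 - 1*(-9)) - 8) = 16*((4 + 9) - 8) = 16*(13 - 8) = 16*5 = 80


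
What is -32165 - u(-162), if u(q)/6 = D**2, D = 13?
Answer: -33179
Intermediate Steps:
u(q) = 1014 (u(q) = 6*13**2 = 6*169 = 1014)
-32165 - u(-162) = -32165 - 1*1014 = -32165 - 1014 = -33179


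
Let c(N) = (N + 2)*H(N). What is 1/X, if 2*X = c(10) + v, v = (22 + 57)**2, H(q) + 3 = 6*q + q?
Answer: 2/7045 ≈ 0.00028389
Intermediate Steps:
H(q) = -3 + 7*q (H(q) = -3 + (6*q + q) = -3 + 7*q)
c(N) = (-3 + 7*N)*(2 + N) (c(N) = (N + 2)*(-3 + 7*N) = (2 + N)*(-3 + 7*N) = (-3 + 7*N)*(2 + N))
v = 6241 (v = 79**2 = 6241)
X = 7045/2 (X = ((-3 + 7*10)*(2 + 10) + 6241)/2 = ((-3 + 70)*12 + 6241)/2 = (67*12 + 6241)/2 = (804 + 6241)/2 = (1/2)*7045 = 7045/2 ≈ 3522.5)
1/X = 1/(7045/2) = 2/7045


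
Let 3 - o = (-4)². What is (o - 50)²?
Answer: 3969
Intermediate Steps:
o = -13 (o = 3 - 1*(-4)² = 3 - 1*16 = 3 - 16 = -13)
(o - 50)² = (-13 - 50)² = (-63)² = 3969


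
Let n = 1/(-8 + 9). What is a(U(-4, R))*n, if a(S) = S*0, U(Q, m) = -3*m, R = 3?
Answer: 0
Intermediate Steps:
a(S) = 0
n = 1 (n = 1/1 = 1)
a(U(-4, R))*n = 0*1 = 0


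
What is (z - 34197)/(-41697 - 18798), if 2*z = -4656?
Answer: 2435/4033 ≈ 0.60377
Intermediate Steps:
z = -2328 (z = (½)*(-4656) = -2328)
(z - 34197)/(-41697 - 18798) = (-2328 - 34197)/(-41697 - 18798) = -36525/(-60495) = -36525*(-1/60495) = 2435/4033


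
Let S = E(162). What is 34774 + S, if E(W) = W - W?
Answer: 34774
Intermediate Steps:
E(W) = 0
S = 0
34774 + S = 34774 + 0 = 34774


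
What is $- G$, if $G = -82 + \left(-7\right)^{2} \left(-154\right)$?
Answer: $7628$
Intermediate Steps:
$G = -7628$ ($G = -82 + 49 \left(-154\right) = -82 - 7546 = -7628$)
$- G = \left(-1\right) \left(-7628\right) = 7628$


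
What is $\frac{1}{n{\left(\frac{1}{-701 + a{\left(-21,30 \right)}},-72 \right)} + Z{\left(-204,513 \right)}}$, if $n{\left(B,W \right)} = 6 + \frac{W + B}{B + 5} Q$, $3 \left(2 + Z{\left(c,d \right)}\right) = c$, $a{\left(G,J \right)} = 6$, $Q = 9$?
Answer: $- \frac{386}{74745} \approx -0.0051642$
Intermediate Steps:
$Z{\left(c,d \right)} = -2 + \frac{c}{3}$
$n{\left(B,W \right)} = 6 + \frac{9 \left(B + W\right)}{5 + B}$ ($n{\left(B,W \right)} = 6 + \frac{W + B}{B + 5} \cdot 9 = 6 + \frac{B + W}{5 + B} 9 = 6 + \frac{9 \left(B + W\right)}{5 + B}$)
$\frac{1}{n{\left(\frac{1}{-701 + a{\left(-21,30 \right)}},-72 \right)} + Z{\left(-204,513 \right)}} = \frac{1}{\frac{3 \left(10 + 3 \left(-72\right) + \frac{5}{-701 + 6}\right)}{5 + \frac{1}{-701 + 6}} + \left(-2 + \frac{1}{3} \left(-204\right)\right)} = \frac{1}{\frac{3 \left(10 - 216 + \frac{5}{-695}\right)}{5 + \frac{1}{-695}} - 70} = \frac{1}{\frac{3 \left(10 - 216 + 5 \left(- \frac{1}{695}\right)\right)}{5 - \frac{1}{695}} - 70} = \frac{1}{\frac{3 \left(10 - 216 - \frac{1}{139}\right)}{\frac{3474}{695}} - 70} = \frac{1}{3 \cdot \frac{695}{3474} \left(- \frac{28635}{139}\right) - 70} = \frac{1}{- \frac{47725}{386} - 70} = \frac{1}{- \frac{74745}{386}} = - \frac{386}{74745}$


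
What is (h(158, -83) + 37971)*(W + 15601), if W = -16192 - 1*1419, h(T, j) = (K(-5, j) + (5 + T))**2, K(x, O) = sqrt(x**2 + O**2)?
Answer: -143622540 - 655260*sqrt(6914) ≈ -1.9811e+8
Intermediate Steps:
K(x, O) = sqrt(O**2 + x**2)
h(T, j) = (5 + T + sqrt(25 + j**2))**2 (h(T, j) = (sqrt(j**2 + (-5)**2) + (5 + T))**2 = (sqrt(j**2 + 25) + (5 + T))**2 = (sqrt(25 + j**2) + (5 + T))**2 = (5 + T + sqrt(25 + j**2))**2)
W = -17611 (W = -16192 - 1419 = -17611)
(h(158, -83) + 37971)*(W + 15601) = ((5 + 158 + sqrt(25 + (-83)**2))**2 + 37971)*(-17611 + 15601) = ((5 + 158 + sqrt(25 + 6889))**2 + 37971)*(-2010) = ((5 + 158 + sqrt(6914))**2 + 37971)*(-2010) = ((163 + sqrt(6914))**2 + 37971)*(-2010) = (37971 + (163 + sqrt(6914))**2)*(-2010) = -76321710 - 2010*(163 + sqrt(6914))**2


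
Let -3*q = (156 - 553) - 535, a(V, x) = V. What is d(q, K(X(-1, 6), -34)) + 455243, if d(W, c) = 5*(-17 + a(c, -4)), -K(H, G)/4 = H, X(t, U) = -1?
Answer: 455178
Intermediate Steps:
q = 932/3 (q = -((156 - 553) - 535)/3 = -(-397 - 535)/3 = -1/3*(-932) = 932/3 ≈ 310.67)
K(H, G) = -4*H
d(W, c) = -85 + 5*c (d(W, c) = 5*(-17 + c) = -85 + 5*c)
d(q, K(X(-1, 6), -34)) + 455243 = (-85 + 5*(-4*(-1))) + 455243 = (-85 + 5*4) + 455243 = (-85 + 20) + 455243 = -65 + 455243 = 455178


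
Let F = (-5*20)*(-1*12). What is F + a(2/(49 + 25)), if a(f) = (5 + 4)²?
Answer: 1281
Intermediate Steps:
a(f) = 81 (a(f) = 9² = 81)
F = 1200 (F = -100*(-12) = 1200)
F + a(2/(49 + 25)) = 1200 + 81 = 1281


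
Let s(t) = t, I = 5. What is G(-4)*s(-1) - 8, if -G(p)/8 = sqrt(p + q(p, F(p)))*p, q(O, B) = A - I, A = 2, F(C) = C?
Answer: -8 - 32*I*sqrt(7) ≈ -8.0 - 84.664*I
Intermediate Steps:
q(O, B) = -3 (q(O, B) = 2 - 1*5 = 2 - 5 = -3)
G(p) = -8*p*sqrt(-3 + p) (G(p) = -8*sqrt(p - 3)*p = -8*sqrt(-3 + p)*p = -8*p*sqrt(-3 + p))
G(-4)*s(-1) - 8 = -8*(-4)*sqrt(-3 - 4)*(-1) - 8 = -8*(-4)*sqrt(-7)*(-1) - 8 = -8*(-4)*I*sqrt(7)*(-1) - 8 = (32*I*sqrt(7))*(-1) - 8 = -32*I*sqrt(7) - 8 = -8 - 32*I*sqrt(7)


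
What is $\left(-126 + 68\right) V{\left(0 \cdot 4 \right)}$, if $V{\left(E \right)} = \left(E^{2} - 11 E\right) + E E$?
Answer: $0$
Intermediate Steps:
$V{\left(E \right)} = - 11 E + 2 E^{2}$ ($V{\left(E \right)} = \left(E^{2} - 11 E\right) + E^{2} = - 11 E + 2 E^{2}$)
$\left(-126 + 68\right) V{\left(0 \cdot 4 \right)} = \left(-126 + 68\right) 0 \cdot 4 \left(-11 + 2 \cdot 0 \cdot 4\right) = - 58 \cdot 0 \left(-11 + 2 \cdot 0\right) = - 58 \cdot 0 \left(-11 + 0\right) = - 58 \cdot 0 \left(-11\right) = \left(-58\right) 0 = 0$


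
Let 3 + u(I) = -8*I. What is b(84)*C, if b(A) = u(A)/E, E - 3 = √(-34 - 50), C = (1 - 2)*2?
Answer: 1350/31 - 900*I*√21/31 ≈ 43.548 - 133.04*I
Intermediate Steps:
u(I) = -3 - 8*I
C = -2 (C = -1*2 = -2)
E = 3 + 2*I*√21 (E = 3 + √(-34 - 50) = 3 + √(-84) = 3 + 2*I*√21 ≈ 3.0 + 9.1651*I)
b(A) = (-3 - 8*A)/(3 + 2*I*√21)
b(84)*C = -(3 + 8*84)/(3 + 2*I*√21)*(-2) = -(3 + 672)/(3 + 2*I*√21)*(-2) = -1*675/(3 + 2*I*√21)*(-2) = -675/(3 + 2*I*√21)*(-2) = 1350/(3 + 2*I*√21)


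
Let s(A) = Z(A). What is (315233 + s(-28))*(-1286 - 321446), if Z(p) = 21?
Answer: -101742553928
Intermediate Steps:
s(A) = 21
(315233 + s(-28))*(-1286 - 321446) = (315233 + 21)*(-1286 - 321446) = 315254*(-322732) = -101742553928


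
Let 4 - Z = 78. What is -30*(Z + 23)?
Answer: 1530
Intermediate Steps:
Z = -74 (Z = 4 - 1*78 = 4 - 78 = -74)
-30*(Z + 23) = -30*(-74 + 23) = -30*(-51) = 1530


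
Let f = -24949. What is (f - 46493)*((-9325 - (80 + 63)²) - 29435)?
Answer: 4230009378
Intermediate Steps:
(f - 46493)*((-9325 - (80 + 63)²) - 29435) = (-24949 - 46493)*((-9325 - (80 + 63)²) - 29435) = -71442*((-9325 - 1*143²) - 29435) = -71442*((-9325 - 1*20449) - 29435) = -71442*((-9325 - 20449) - 29435) = -71442*(-29774 - 29435) = -71442*(-59209) = 4230009378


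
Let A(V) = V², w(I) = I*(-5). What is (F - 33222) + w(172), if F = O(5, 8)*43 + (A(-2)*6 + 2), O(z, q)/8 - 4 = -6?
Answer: -34744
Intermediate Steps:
w(I) = -5*I
O(z, q) = -16 (O(z, q) = 32 + 8*(-6) = 32 - 48 = -16)
F = -662 (F = -16*43 + ((-2)²*6 + 2) = -688 + (4*6 + 2) = -688 + (24 + 2) = -688 + 26 = -662)
(F - 33222) + w(172) = (-662 - 33222) - 5*172 = -33884 - 860 = -34744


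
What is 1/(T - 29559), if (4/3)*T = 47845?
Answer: 4/25299 ≈ 0.00015811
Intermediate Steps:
T = 143535/4 (T = (¾)*47845 = 143535/4 ≈ 35884.)
1/(T - 29559) = 1/(143535/4 - 29559) = 1/(25299/4) = 4/25299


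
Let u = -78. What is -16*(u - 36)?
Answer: 1824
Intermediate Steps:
-16*(u - 36) = -16*(-78 - 36) = -16*(-114) = 1824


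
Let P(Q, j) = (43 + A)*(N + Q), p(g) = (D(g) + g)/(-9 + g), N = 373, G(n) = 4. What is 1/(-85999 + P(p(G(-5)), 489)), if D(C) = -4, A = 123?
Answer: -1/24081 ≈ -4.1527e-5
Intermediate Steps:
p(g) = (-4 + g)/(-9 + g)
P(Q, j) = 61918 + 166*Q (P(Q, j) = (43 + 123)*(373 + Q) = 166*(373 + Q) = 61918 + 166*Q)
1/(-85999 + P(p(G(-5)), 489)) = 1/(-85999 + (61918 + 166*((-4 + 4)/(-9 + 4)))) = 1/(-85999 + (61918 + 166*(0/(-5)))) = 1/(-85999 + (61918 + 166*(-⅕*0))) = 1/(-85999 + (61918 + 166*0)) = 1/(-85999 + (61918 + 0)) = 1/(-85999 + 61918) = 1/(-24081) = -1/24081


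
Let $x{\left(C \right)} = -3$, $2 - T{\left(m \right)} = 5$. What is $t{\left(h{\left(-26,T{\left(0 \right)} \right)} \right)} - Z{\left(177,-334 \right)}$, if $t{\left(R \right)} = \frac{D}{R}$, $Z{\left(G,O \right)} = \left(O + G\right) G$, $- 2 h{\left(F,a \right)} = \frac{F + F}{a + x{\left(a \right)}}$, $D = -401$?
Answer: $\frac{362460}{13} \approx 27882.0$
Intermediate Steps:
$T{\left(m \right)} = -3$ ($T{\left(m \right)} = 2 - 5 = -3$)
$h{\left(F,a \right)} = - \frac{F}{-3 + a}$ ($h{\left(F,a \right)} = - \frac{\left(F + F\right) \frac{1}{a - 3}}{2} = - \frac{2 F \frac{1}{-3 + a}}{2} = - \frac{F}{-3 + a}$)
$Z{\left(G,O \right)} = G \left(G + O\right)$ ($Z{\left(G,O \right)} = \left(G + O\right) G = G \left(G + O\right)$)
$t{\left(R \right)} = - \frac{401}{R}$
$t{\left(h{\left(-26,T{\left(0 \right)} \right)} \right)} - Z{\left(177,-334 \right)} = - \frac{401}{\left(-1\right) \left(-26\right) \frac{1}{-3 - 3}} - 177 \left(177 - 334\right) = - \frac{401}{\left(-1\right) \left(-26\right) \frac{1}{-6}} - 177 \left(-157\right) = - \frac{401}{\left(-1\right) \left(-26\right) \left(- \frac{1}{6}\right)} - -27789 = - \frac{401}{- \frac{13}{3}} + 27789 = \left(-401\right) \left(- \frac{3}{13}\right) + 27789 = \frac{1203}{13} + 27789 = \frac{362460}{13}$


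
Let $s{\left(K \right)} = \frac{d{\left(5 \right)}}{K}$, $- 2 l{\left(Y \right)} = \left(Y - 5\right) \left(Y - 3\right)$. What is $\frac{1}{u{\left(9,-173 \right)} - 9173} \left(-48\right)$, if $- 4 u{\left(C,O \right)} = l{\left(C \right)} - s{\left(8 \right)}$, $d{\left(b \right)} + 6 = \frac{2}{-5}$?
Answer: $\frac{240}{45851} \approx 0.0052343$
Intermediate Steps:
$d{\left(b \right)} = - \frac{32}{5}$ ($d{\left(b \right)} = -6 + \frac{2}{-5} = -6 + 2 \left(- \frac{1}{5}\right) = -6 - \frac{2}{5} = - \frac{32}{5}$)
$l{\left(Y \right)} = - \frac{\left(-5 + Y\right) \left(-3 + Y\right)}{2}$ ($l{\left(Y \right)} = - \frac{\left(Y - 5\right) \left(Y - 3\right)}{2} = - \frac{\left(-5 + Y\right) \left(-3 + Y\right)}{2}$)
$s{\left(K \right)} = - \frac{32}{5 K}$
$u{\left(C,O \right)} = \frac{67}{40} - C + \frac{C^{2}}{8}$ ($u{\left(C,O \right)} = - \frac{\left(- \frac{15}{2} + 4 C - \frac{C^{2}}{2}\right) - - \frac{32}{5 \cdot 8}}{4} = - \frac{\left(- \frac{15}{2} + 4 C - \frac{C^{2}}{2}\right) - \left(- \frac{32}{5}\right) \frac{1}{8}}{4} = - \frac{\left(- \frac{15}{2} + 4 C - \frac{C^{2}}{2}\right) - - \frac{4}{5}}{4} = - \frac{\left(- \frac{15}{2} + 4 C - \frac{C^{2}}{2}\right) + \frac{4}{5}}{4} = - \frac{- \frac{67}{10} + 4 C - \frac{C^{2}}{2}}{4} = \frac{67}{40} - C + \frac{C^{2}}{8}$)
$\frac{1}{u{\left(9,-173 \right)} - 9173} \left(-48\right) = \frac{1}{\left(\frac{67}{40} - 9 + \frac{9^{2}}{8}\right) - 9173} \left(-48\right) = \frac{1}{\left(\frac{67}{40} - 9 + \frac{1}{8} \cdot 81\right) - 9173} \left(-48\right) = \frac{1}{\left(\frac{67}{40} - 9 + \frac{81}{8}\right) - 9173} \left(-48\right) = \frac{1}{\frac{14}{5} - 9173} \left(-48\right) = \frac{1}{- \frac{45851}{5}} \left(-48\right) = \left(- \frac{5}{45851}\right) \left(-48\right) = \frac{240}{45851}$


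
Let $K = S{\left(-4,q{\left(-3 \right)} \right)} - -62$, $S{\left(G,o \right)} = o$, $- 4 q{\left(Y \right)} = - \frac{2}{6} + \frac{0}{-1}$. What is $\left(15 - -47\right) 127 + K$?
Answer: $\frac{95233}{12} \approx 7936.1$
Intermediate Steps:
$q{\left(Y \right)} = \frac{1}{12}$ ($q{\left(Y \right)} = - \frac{- \frac{2}{6} + \frac{0}{-1}}{4} = - \frac{\left(-2\right) \frac{1}{6} + 0 \left(-1\right)}{4} = - \frac{- \frac{1}{3} + 0}{4} = \left(- \frac{1}{4}\right) \left(- \frac{1}{3}\right) = \frac{1}{12}$)
$K = \frac{745}{12}$ ($K = \frac{1}{12} - -62 = \frac{1}{12} + 62 = \frac{745}{12} \approx 62.083$)
$\left(15 - -47\right) 127 + K = \left(15 - -47\right) 127 + \frac{745}{12} = \left(15 + 47\right) 127 + \frac{745}{12} = 62 \cdot 127 + \frac{745}{12} = 7874 + \frac{745}{12} = \frac{95233}{12}$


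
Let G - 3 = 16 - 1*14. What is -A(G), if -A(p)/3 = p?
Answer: 15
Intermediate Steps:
G = 5 (G = 3 + (16 - 1*14) = 3 + (16 - 14) = 3 + 2 = 5)
A(p) = -3*p
-A(G) = -(-3)*5 = -1*(-15) = 15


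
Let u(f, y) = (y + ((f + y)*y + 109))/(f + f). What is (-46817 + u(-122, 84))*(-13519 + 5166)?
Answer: 95394175197/244 ≈ 3.9096e+8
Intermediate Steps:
u(f, y) = (109 + y + y*(f + y))/(2*f) (u(f, y) = (y + (y*(f + y) + 109))/((2*f)) = (y + (109 + y*(f + y)))*(1/(2*f)) = (109 + y + y*(f + y))*(1/(2*f)) = (109 + y + y*(f + y))/(2*f))
(-46817 + u(-122, 84))*(-13519 + 5166) = (-46817 + (½)*(109 + 84 + 84² - 122*84)/(-122))*(-13519 + 5166) = (-46817 + (½)*(-1/122)*(109 + 84 + 7056 - 10248))*(-8353) = (-46817 + (½)*(-1/122)*(-2999))*(-8353) = (-46817 + 2999/244)*(-8353) = -11420349/244*(-8353) = 95394175197/244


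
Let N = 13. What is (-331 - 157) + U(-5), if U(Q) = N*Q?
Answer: -553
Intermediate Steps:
U(Q) = 13*Q
(-331 - 157) + U(-5) = (-331 - 157) + 13*(-5) = -488 - 65 = -553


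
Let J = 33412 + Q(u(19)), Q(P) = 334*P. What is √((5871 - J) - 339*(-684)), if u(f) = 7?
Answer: √201997 ≈ 449.44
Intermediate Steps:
J = 35750 (J = 33412 + 334*7 = 33412 + 2338 = 35750)
√((5871 - J) - 339*(-684)) = √((5871 - 1*35750) - 339*(-684)) = √((5871 - 35750) + 231876) = √(-29879 + 231876) = √201997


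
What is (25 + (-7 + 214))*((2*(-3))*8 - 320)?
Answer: -85376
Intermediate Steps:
(25 + (-7 + 214))*((2*(-3))*8 - 320) = (25 + 207)*(-6*8 - 320) = 232*(-48 - 320) = 232*(-368) = -85376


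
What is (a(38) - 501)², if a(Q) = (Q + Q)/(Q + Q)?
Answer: 250000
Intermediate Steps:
a(Q) = 1 (a(Q) = (2*Q)/((2*Q)) = (2*Q)*(1/(2*Q)) = 1)
(a(38) - 501)² = (1 - 501)² = (-500)² = 250000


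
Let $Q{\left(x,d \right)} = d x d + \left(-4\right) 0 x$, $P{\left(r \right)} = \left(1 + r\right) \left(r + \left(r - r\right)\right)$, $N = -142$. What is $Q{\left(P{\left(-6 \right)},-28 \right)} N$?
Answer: $-3339840$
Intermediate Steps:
$P{\left(r \right)} = r \left(1 + r\right)$ ($P{\left(r \right)} = \left(1 + r\right) \left(r + 0\right) = \left(1 + r\right) r = r \left(1 + r\right)$)
$Q{\left(x,d \right)} = x d^{2}$ ($Q{\left(x,d \right)} = x d^{2} + 0 x = x d^{2} + 0 = x d^{2}$)
$Q{\left(P{\left(-6 \right)},-28 \right)} N = - 6 \left(1 - 6\right) \left(-28\right)^{2} \left(-142\right) = \left(-6\right) \left(-5\right) 784 \left(-142\right) = 30 \cdot 784 \left(-142\right) = 23520 \left(-142\right) = -3339840$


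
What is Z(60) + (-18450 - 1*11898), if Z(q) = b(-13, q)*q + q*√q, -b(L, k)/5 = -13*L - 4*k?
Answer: -9048 + 120*√15 ≈ -8583.3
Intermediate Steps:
b(L, k) = 20*k + 65*L (b(L, k) = -5*(-13*L - 4*k) = 20*k + 65*L)
Z(q) = q^(3/2) + q*(-845 + 20*q) (Z(q) = (20*q + 65*(-13))*q + q*√q = (20*q - 845)*q + q^(3/2) = (-845 + 20*q)*q + q^(3/2) = q*(-845 + 20*q) + q^(3/2) = q^(3/2) + q*(-845 + 20*q))
Z(60) + (-18450 - 1*11898) = (60^(3/2) + 5*60*(-169 + 4*60)) + (-18450 - 1*11898) = (120*√15 + 5*60*(-169 + 240)) + (-18450 - 11898) = (120*√15 + 5*60*71) - 30348 = (120*√15 + 21300) - 30348 = (21300 + 120*√15) - 30348 = -9048 + 120*√15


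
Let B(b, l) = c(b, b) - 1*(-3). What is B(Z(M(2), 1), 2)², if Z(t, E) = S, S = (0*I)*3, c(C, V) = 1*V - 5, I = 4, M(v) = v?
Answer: 4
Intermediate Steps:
c(C, V) = -5 + V (c(C, V) = V - 5 = -5 + V)
S = 0 (S = (0*4)*3 = 0*3 = 0)
Z(t, E) = 0
B(b, l) = -2 + b (B(b, l) = (-5 + b) - 1*(-3) = (-5 + b) + 3 = -2 + b)
B(Z(M(2), 1), 2)² = (-2 + 0)² = (-2)² = 4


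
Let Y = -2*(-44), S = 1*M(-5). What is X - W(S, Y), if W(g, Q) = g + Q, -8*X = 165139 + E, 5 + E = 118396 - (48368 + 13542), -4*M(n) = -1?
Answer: -111163/4 ≈ -27791.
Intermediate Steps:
M(n) = ¼ (M(n) = -¼*(-1) = ¼)
S = ¼ (S = 1*(¼) = ¼ ≈ 0.25000)
E = 56481 (E = -5 + (118396 - (48368 + 13542)) = -5 + (118396 - 1*61910) = -5 + (118396 - 61910) = -5 + 56486 = 56481)
Y = 88
X = -55405/2 (X = -(165139 + 56481)/8 = -⅛*221620 = -55405/2 ≈ -27703.)
W(g, Q) = Q + g
X - W(S, Y) = -55405/2 - (88 + ¼) = -55405/2 - 1*353/4 = -55405/2 - 353/4 = -111163/4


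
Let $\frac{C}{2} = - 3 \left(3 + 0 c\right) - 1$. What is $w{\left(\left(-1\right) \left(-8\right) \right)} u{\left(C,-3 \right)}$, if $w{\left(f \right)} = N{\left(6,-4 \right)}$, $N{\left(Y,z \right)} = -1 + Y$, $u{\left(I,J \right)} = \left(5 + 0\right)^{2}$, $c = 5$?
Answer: $125$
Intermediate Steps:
$C = -20$ ($C = 2 \left(- 3 \left(3 + 0 \cdot 5\right) - 1\right) = 2 \left(- 3 \left(3 + 0\right) - 1\right) = 2 \left(\left(-3\right) 3 - 1\right) = 2 \left(-9 - 1\right) = 2 \left(-10\right) = -20$)
$u{\left(I,J \right)} = 25$ ($u{\left(I,J \right)} = 5^{2} = 25$)
$w{\left(f \right)} = 5$ ($w{\left(f \right)} = -1 + 6 = 5$)
$w{\left(\left(-1\right) \left(-8\right) \right)} u{\left(C,-3 \right)} = 5 \cdot 25 = 125$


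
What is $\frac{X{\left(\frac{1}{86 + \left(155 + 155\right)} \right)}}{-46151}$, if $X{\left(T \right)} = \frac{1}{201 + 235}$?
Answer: $- \frac{1}{20121836} \approx -4.9697 \cdot 10^{-8}$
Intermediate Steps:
$X{\left(T \right)} = \frac{1}{436}$
$\frac{X{\left(\frac{1}{86 + \left(155 + 155\right)} \right)}}{-46151} = \frac{1}{436 \left(-46151\right)} = \frac{1}{436} \left(- \frac{1}{46151}\right) = - \frac{1}{20121836}$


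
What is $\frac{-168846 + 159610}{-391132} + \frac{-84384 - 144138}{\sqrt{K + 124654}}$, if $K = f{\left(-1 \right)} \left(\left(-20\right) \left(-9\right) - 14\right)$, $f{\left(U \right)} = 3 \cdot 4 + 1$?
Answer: $\frac{2309}{97783} - \frac{16323 \sqrt{647}}{647} \approx -641.7$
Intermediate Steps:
$f{\left(U \right)} = 13$ ($f{\left(U \right)} = 12 + 1 = 13$)
$K = 2158$ ($K = 13 \left(\left(-20\right) \left(-9\right) - 14\right) = 13 \left(180 - 14\right) = 13 \cdot 166 = 2158$)
$\frac{-168846 + 159610}{-391132} + \frac{-84384 - 144138}{\sqrt{K + 124654}} = \frac{-168846 + 159610}{-391132} + \frac{-84384 - 144138}{\sqrt{2158 + 124654}} = \left(-9236\right) \left(- \frac{1}{391132}\right) - \frac{228522}{\sqrt{126812}} = \frac{2309}{97783} - \frac{228522}{14 \sqrt{647}} = \frac{2309}{97783} - 228522 \frac{\sqrt{647}}{9058} = \frac{2309}{97783} - \frac{16323 \sqrt{647}}{647}$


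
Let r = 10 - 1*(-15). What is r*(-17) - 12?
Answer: -437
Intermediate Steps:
r = 25 (r = 10 + 15 = 25)
r*(-17) - 12 = 25*(-17) - 12 = -425 - 12 = -437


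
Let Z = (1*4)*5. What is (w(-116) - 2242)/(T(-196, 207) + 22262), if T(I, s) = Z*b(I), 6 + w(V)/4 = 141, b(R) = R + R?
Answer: -851/7211 ≈ -0.11801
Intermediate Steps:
b(R) = 2*R
w(V) = 540 (w(V) = -24 + 4*141 = -24 + 564 = 540)
Z = 20 (Z = 4*5 = 20)
T(I, s) = 40*I (T(I, s) = 20*(2*I) = 40*I)
(w(-116) - 2242)/(T(-196, 207) + 22262) = (540 - 2242)/(40*(-196) + 22262) = -1702/(-7840 + 22262) = -1702/14422 = -1702*1/14422 = -851/7211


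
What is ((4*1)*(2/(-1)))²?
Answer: 64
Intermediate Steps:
((4*1)*(2/(-1)))² = (4*(2*(-1)))² = (4*(-2))² = (-8)² = 64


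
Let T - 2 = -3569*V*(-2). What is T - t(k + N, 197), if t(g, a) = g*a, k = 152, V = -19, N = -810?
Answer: -5994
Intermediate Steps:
T = -135620 (T = 2 - (-67811)*(-2) = 2 - 3569*38 = 2 - 135622 = -135620)
t(g, a) = a*g
T - t(k + N, 197) = -135620 - 197*(152 - 810) = -135620 - 197*(-658) = -135620 - 1*(-129626) = -135620 + 129626 = -5994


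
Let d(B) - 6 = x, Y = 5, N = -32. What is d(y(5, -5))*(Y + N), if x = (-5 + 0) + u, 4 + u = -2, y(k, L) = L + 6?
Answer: 135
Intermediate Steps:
y(k, L) = 6 + L
u = -6 (u = -4 - 2 = -6)
x = -11 (x = (-5 + 0) - 6 = -5 - 6 = -11)
d(B) = -5 (d(B) = 6 - 11 = -5)
d(y(5, -5))*(Y + N) = -5*(5 - 32) = -5*(-27) = 135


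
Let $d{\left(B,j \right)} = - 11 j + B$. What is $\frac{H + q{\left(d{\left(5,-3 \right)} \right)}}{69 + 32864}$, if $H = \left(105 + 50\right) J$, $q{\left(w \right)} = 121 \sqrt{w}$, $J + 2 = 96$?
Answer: $\frac{14570}{32933} + \frac{121 \sqrt{38}}{32933} \approx 0.46506$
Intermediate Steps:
$J = 94$ ($J = -2 + 96 = 94$)
$d{\left(B,j \right)} = B - 11 j$
$H = 14570$ ($H = \left(105 + 50\right) 94 = 155 \cdot 94 = 14570$)
$\frac{H + q{\left(d{\left(5,-3 \right)} \right)}}{69 + 32864} = \frac{14570 + 121 \sqrt{5 - -33}}{69 + 32864} = \frac{14570 + 121 \sqrt{5 + 33}}{32933} = \left(14570 + 121 \sqrt{38}\right) \frac{1}{32933} = \frac{14570}{32933} + \frac{121 \sqrt{38}}{32933}$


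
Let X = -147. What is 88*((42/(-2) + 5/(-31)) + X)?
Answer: -458744/31 ≈ -14798.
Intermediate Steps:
88*((42/(-2) + 5/(-31)) + X) = 88*((42/(-2) + 5/(-31)) - 147) = 88*((42*(-½) + 5*(-1/31)) - 147) = 88*((-21 - 5/31) - 147) = 88*(-656/31 - 147) = 88*(-5213/31) = -458744/31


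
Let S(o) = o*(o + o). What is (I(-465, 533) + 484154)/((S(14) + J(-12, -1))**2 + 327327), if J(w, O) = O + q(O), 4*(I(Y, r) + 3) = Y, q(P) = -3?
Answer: 1936139/1911484 ≈ 1.0129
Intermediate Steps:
S(o) = 2*o**2 (S(o) = o*(2*o) = 2*o**2)
I(Y, r) = -3 + Y/4
J(w, O) = -3 + O (J(w, O) = O - 3 = -3 + O)
(I(-465, 533) + 484154)/((S(14) + J(-12, -1))**2 + 327327) = ((-3 + (1/4)*(-465)) + 484154)/((2*14**2 + (-3 - 1))**2 + 327327) = ((-3 - 465/4) + 484154)/((2*196 - 4)**2 + 327327) = (-477/4 + 484154)/((392 - 4)**2 + 327327) = 1936139/(4*(388**2 + 327327)) = 1936139/(4*(150544 + 327327)) = (1936139/4)/477871 = (1936139/4)*(1/477871) = 1936139/1911484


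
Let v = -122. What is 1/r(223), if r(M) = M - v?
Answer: 1/345 ≈ 0.0028986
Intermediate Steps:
r(M) = 122 + M (r(M) = M - 1*(-122) = M + 122 = 122 + M)
1/r(223) = 1/(122 + 223) = 1/345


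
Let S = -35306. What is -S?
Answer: 35306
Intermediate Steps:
-S = -1*(-35306) = 35306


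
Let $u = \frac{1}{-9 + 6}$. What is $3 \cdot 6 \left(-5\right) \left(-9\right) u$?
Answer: $-270$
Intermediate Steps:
$u = - \frac{1}{3}$ ($u = \frac{1}{-3} = - \frac{1}{3} \approx -0.33333$)
$3 \cdot 6 \left(-5\right) \left(-9\right) u = 3 \cdot 6 \left(-5\right) \left(-9\right) \left(- \frac{1}{3}\right) = 18 \left(-5\right) \left(-9\right) \left(- \frac{1}{3}\right) = \left(-90\right) \left(-9\right) \left(- \frac{1}{3}\right) = 810 \left(- \frac{1}{3}\right) = -270$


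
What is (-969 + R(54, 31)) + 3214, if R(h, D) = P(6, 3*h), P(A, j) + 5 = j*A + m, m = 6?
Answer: 3218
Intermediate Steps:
P(A, j) = 1 + A*j (P(A, j) = -5 + (j*A + 6) = -5 + (A*j + 6) = -5 + (6 + A*j) = 1 + A*j)
R(h, D) = 1 + 18*h (R(h, D) = 1 + 6*(3*h) = 1 + 18*h)
(-969 + R(54, 31)) + 3214 = (-969 + (1 + 18*54)) + 3214 = (-969 + (1 + 972)) + 3214 = (-969 + 973) + 3214 = 4 + 3214 = 3218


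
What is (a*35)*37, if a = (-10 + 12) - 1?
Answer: 1295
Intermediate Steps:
a = 1 (a = 2 - 1 = 1)
(a*35)*37 = (1*35)*37 = 35*37 = 1295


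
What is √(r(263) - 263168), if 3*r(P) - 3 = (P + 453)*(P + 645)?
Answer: I*√418119/3 ≈ 215.54*I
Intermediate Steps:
r(P) = 1 + (453 + P)*(645 + P)/3 (r(P) = 1 + ((P + 453)*(P + 645))/3 = 1 + ((453 + P)*(645 + P))/3 = 1 + (453 + P)*(645 + P)/3)
√(r(263) - 263168) = √((97396 + 366*263 + (⅓)*263²) - 263168) = √((97396 + 96258 + (⅓)*69169) - 263168) = √((97396 + 96258 + 69169/3) - 263168) = √(650131/3 - 263168) = √(-139373/3) = I*√418119/3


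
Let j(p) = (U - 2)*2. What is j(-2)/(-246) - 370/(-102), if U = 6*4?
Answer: 7211/2091 ≈ 3.4486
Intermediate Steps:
U = 24
j(p) = 44 (j(p) = (24 - 2)*2 = 22*2 = 44)
j(-2)/(-246) - 370/(-102) = 44/(-246) - 370/(-102) = 44*(-1/246) - 370*(-1/102) = -22/123 + 185/51 = 7211/2091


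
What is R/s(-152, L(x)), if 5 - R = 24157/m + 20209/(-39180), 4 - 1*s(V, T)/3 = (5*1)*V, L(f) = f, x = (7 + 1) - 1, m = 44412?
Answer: 180236701/83087968140 ≈ 0.0021692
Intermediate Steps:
x = 7 (x = 8 - 1 = 7)
s(V, T) = 12 - 15*V (s(V, T) = 12 - 3*5*1*V = 12 - 15*V)
R = 180236701/36251295 (R = 5 - (24157/44412 + 20209/(-39180)) = 5 - (24157*(1/44412) + 20209*(-1/39180)) = 5 - (24157/44412 - 20209/39180) = 5 - 1*1019774/36251295 = 5 - 1019774/36251295 = 180236701/36251295 ≈ 4.9719)
R/s(-152, L(x)) = 180236701/(36251295*(12 - 15*(-152))) = 180236701/(36251295*(12 + 2280)) = (180236701/36251295)/2292 = (180236701/36251295)*(1/2292) = 180236701/83087968140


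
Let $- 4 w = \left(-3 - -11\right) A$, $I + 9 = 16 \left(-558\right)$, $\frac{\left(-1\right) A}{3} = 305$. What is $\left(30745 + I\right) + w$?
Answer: $23638$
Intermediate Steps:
$A = -915$ ($A = \left(-3\right) 305 = -915$)
$I = -8937$ ($I = -9 + 16 \left(-558\right) = -9 - 8928 = -8937$)
$w = 1830$ ($w = - \frac{\left(-3 - -11\right) \left(-915\right)}{4} = - \frac{\left(-3 + 11\right) \left(-915\right)}{4} = - \frac{8 \left(-915\right)}{4} = \left(- \frac{1}{4}\right) \left(-7320\right) = 1830$)
$\left(30745 + I\right) + w = \left(30745 - 8937\right) + 1830 = 21808 + 1830 = 23638$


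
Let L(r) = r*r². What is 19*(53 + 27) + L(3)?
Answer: 1547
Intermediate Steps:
L(r) = r³
19*(53 + 27) + L(3) = 19*(53 + 27) + 3³ = 19*80 + 27 = 1520 + 27 = 1547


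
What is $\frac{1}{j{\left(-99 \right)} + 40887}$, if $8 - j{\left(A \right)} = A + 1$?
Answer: $\frac{1}{40993} \approx 2.4394 \cdot 10^{-5}$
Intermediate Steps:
$j{\left(A \right)} = 7 - A$ ($j{\left(A \right)} = 8 - \left(A + 1\right) = 8 - \left(1 + A\right) = 7 - A$)
$\frac{1}{j{\left(-99 \right)} + 40887} = \frac{1}{\left(7 - -99\right) + 40887} = \frac{1}{\left(7 + 99\right) + 40887} = \frac{1}{106 + 40887} = \frac{1}{40993}$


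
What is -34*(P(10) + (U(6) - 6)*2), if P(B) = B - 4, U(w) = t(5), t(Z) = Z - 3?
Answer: 68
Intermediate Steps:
t(Z) = -3 + Z
U(w) = 2 (U(w) = -3 + 5 = 2)
P(B) = -4 + B
-34*(P(10) + (U(6) - 6)*2) = -34*((-4 + 10) + (2 - 6)*2) = -34*(6 - 4*2) = -34*(6 - 8) = -34*(-2) = 68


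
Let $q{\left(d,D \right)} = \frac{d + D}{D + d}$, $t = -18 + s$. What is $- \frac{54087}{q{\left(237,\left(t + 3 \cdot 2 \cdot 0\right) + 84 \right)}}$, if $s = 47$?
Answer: $-54087$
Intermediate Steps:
$t = 29$ ($t = -18 + 47 = 29$)
$q{\left(d,D \right)} = 1$ ($q{\left(d,D \right)} = \frac{D + d}{D + d} = 1$)
$- \frac{54087}{q{\left(237,\left(t + 3 \cdot 2 \cdot 0\right) + 84 \right)}} = - \frac{54087}{1} = \left(-54087\right) 1 = -54087$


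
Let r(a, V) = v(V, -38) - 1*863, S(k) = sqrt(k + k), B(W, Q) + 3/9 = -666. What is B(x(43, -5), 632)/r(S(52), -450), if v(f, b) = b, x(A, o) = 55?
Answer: 1999/2703 ≈ 0.73955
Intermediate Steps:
B(W, Q) = -1999/3 (B(W, Q) = -1/3 - 666 = -1999/3)
S(k) = sqrt(2)*sqrt(k) (S(k) = sqrt(2*k) = sqrt(2)*sqrt(k))
r(a, V) = -901 (r(a, V) = -38 - 1*863 = -38 - 863 = -901)
B(x(43, -5), 632)/r(S(52), -450) = -1999/3/(-901) = -1999/3*(-1/901) = 1999/2703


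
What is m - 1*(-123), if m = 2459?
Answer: 2582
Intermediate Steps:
m - 1*(-123) = 2459 - 1*(-123) = 2459 + 123 = 2582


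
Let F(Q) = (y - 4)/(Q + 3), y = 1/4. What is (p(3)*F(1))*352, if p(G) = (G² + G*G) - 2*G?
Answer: -3960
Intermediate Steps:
y = ¼ ≈ 0.25000
F(Q) = -15/(4*(3 + Q)) (F(Q) = (¼ - 4)/(Q + 3) = -15/(4*(3 + Q)))
p(G) = -2*G + 2*G² (p(G) = (G² + G²) - 2*G = 2*G² - 2*G = -2*G + 2*G²)
(p(3)*F(1))*352 = ((2*3*(-1 + 3))*(-15/(12 + 4*1)))*352 = ((2*3*2)*(-15/(12 + 4)))*352 = (12*(-15/16))*352 = -45/4*352 = -3960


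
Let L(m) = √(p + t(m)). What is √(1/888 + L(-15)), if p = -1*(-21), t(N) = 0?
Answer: √(222 + 197136*√21)/444 ≈ 2.1410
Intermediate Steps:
p = 21
L(m) = √21 (L(m) = √(21 + 0) = √21)
√(1/888 + L(-15)) = √(1/888 + √21)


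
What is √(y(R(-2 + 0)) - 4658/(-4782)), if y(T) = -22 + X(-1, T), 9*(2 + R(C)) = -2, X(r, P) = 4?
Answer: I*√97335219/2391 ≈ 4.1263*I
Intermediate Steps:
R(C) = -20/9 (R(C) = -2 + (⅑)*(-2) = -2 - 2/9 = -20/9)
y(T) = -18 (y(T) = -22 + 4 = -18)
√(y(R(-2 + 0)) - 4658/(-4782)) = √(-18 - 4658/(-4782)) = √(-18 - 4658*(-1/4782)) = √(-18 + 2329/2391) = √(-40709/2391) = I*√97335219/2391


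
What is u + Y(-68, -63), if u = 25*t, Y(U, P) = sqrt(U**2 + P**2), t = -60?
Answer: -1500 + sqrt(8593) ≈ -1407.3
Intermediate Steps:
Y(U, P) = sqrt(P**2 + U**2)
u = -1500 (u = 25*(-60) = -1500)
u + Y(-68, -63) = -1500 + sqrt((-63)**2 + (-68)**2) = -1500 + sqrt(3969 + 4624) = -1500 + sqrt(8593)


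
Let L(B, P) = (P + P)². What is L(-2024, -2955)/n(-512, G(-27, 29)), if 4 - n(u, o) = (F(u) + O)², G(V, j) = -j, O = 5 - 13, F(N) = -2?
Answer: -2910675/8 ≈ -3.6383e+5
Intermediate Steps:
O = -8
L(B, P) = 4*P² (L(B, P) = (2*P)² = 4*P²)
n(u, o) = -96 (n(u, o) = 4 - (-2 - 8)² = 4 - 1*(-10)² = 4 - 1*100 = 4 - 100 = -96)
L(-2024, -2955)/n(-512, G(-27, 29)) = (4*(-2955)²)/(-96) = (4*8732025)*(-1/96) = 34928100*(-1/96) = -2910675/8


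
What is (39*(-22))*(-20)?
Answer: 17160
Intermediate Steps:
(39*(-22))*(-20) = -858*(-20) = 17160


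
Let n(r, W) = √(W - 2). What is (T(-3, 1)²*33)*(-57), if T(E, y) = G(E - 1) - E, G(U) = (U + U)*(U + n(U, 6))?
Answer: -679041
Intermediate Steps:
n(r, W) = √(-2 + W)
G(U) = 2*U*(2 + U) (G(U) = (U + U)*(U + √(-2 + 6)) = (2*U)*(U + √4) = (2*U)*(U + 2) = (2*U)*(2 + U) = 2*U*(2 + U))
T(E, y) = -E + 2*(1 + E)*(-1 + E) (T(E, y) = 2*(E - 1)*(2 + (E - 1)) - E = 2*(-1 + E)*(2 + (-1 + E)) - E = 2*(-1 + E)*(1 + E) - E = 2*(1 + E)*(-1 + E) - E = -E + 2*(1 + E)*(-1 + E))
(T(-3, 1)²*33)*(-57) = ((-2 - 1*(-3) + 2*(-3)²)²*33)*(-57) = ((-2 + 3 + 2*9)²*33)*(-57) = ((-2 + 3 + 18)²*33)*(-57) = (19²*33)*(-57) = (361*33)*(-57) = 11913*(-57) = -679041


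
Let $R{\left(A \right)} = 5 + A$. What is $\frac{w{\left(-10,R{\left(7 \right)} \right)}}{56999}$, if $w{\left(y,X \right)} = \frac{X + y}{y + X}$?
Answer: $\frac{1}{56999} \approx 1.7544 \cdot 10^{-5}$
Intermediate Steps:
$w{\left(y,X \right)} = 1$ ($w{\left(y,X \right)} = \frac{X + y}{X + y} = 1$)
$\frac{w{\left(-10,R{\left(7 \right)} \right)}}{56999} = 1 \cdot \frac{1}{56999} = \frac{1}{56999}$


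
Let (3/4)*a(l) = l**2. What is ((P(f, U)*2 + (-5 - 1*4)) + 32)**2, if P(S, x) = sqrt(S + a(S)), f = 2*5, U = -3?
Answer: 3307/3 + 92*sqrt(1290)/3 ≈ 2203.8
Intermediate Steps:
f = 10
a(l) = 4*l**2/3
P(S, x) = sqrt(S + 4*S**2/3)
((P(f, U)*2 + (-5 - 1*4)) + 32)**2 = (((sqrt(3)*sqrt(10*(3 + 4*10))/3)*2 + (-5 - 1*4)) + 32)**2 = (((sqrt(3)*sqrt(10*(3 + 40))/3)*2 + (-5 - 4)) + 32)**2 = (((sqrt(3)*sqrt(10*43)/3)*2 - 9) + 32)**2 = (((sqrt(3)*sqrt(430)/3)*2 - 9) + 32)**2 = (((sqrt(1290)/3)*2 - 9) + 32)**2 = ((2*sqrt(1290)/3 - 9) + 32)**2 = ((-9 + 2*sqrt(1290)/3) + 32)**2 = (23 + 2*sqrt(1290)/3)**2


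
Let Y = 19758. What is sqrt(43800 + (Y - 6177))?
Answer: sqrt(57381) ≈ 239.54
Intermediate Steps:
sqrt(43800 + (Y - 6177)) = sqrt(43800 + (19758 - 6177)) = sqrt(43800 + 13581) = sqrt(57381)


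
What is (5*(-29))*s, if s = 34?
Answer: -4930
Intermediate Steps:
(5*(-29))*s = (5*(-29))*34 = -145*34 = -4930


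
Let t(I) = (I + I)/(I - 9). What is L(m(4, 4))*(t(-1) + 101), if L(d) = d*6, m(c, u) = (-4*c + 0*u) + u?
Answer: -36432/5 ≈ -7286.4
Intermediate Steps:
t(I) = 2*I/(-9 + I) (t(I) = (2*I)/(-9 + I) = 2*I/(-9 + I))
m(c, u) = u - 4*c (m(c, u) = (-4*c + 0) + u = -4*c + u = u - 4*c)
L(d) = 6*d
L(m(4, 4))*(t(-1) + 101) = (6*(4 - 4*4))*(2*(-1)/(-9 - 1) + 101) = (6*(4 - 16))*(2*(-1)/(-10) + 101) = (6*(-12))*(2*(-1)*(-⅒) + 101) = -72*(⅕ + 101) = -72*506/5 = -36432/5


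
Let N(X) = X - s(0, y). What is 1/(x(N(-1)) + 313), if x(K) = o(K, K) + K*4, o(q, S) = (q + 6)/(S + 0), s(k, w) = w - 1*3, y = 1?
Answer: 1/324 ≈ 0.0030864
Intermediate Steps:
s(k, w) = -3 + w (s(k, w) = w - 3 = -3 + w)
o(q, S) = (6 + q)/S
N(X) = 2 + X (N(X) = X - (-3 + 1) = X - 1*(-2) = X + 2 = 2 + X)
x(K) = 4*K + (6 + K)/K (x(K) = (6 + K)/K + K*4 = (6 + K)/K + 4*K = 4*K + (6 + K)/K)
1/(x(N(-1)) + 313) = 1/((1 + 4*(2 - 1) + 6/(2 - 1)) + 313) = 1/((1 + 4*1 + 6/1) + 313) = 1/((1 + 4 + 6*1) + 313) = 1/((1 + 4 + 6) + 313) = 1/(11 + 313) = 1/324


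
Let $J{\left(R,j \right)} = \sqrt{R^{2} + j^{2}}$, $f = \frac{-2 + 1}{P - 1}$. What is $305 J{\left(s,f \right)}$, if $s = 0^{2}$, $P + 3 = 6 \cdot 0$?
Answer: $\frac{305}{4} \approx 76.25$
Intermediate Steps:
$P = -3$ ($P = -3 + 6 \cdot 0 = -3 + 0 = -3$)
$f = \frac{1}{4}$ ($f = \frac{-2 + 1}{-3 - 1} = - \frac{1}{-4} = \left(-1\right) \left(- \frac{1}{4}\right) = \frac{1}{4} \approx 0.25$)
$s = 0$
$305 J{\left(s,f \right)} = 305 \sqrt{0^{2} + \left(\frac{1}{4}\right)^{2}} = 305 \sqrt{0 + \frac{1}{16}} = \frac{305}{4}$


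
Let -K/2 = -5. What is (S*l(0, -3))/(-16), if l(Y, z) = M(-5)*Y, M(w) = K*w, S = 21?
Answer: 0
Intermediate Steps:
K = 10 (K = -2*(-5) = 10)
M(w) = 10*w
l(Y, z) = -50*Y (l(Y, z) = (10*(-5))*Y = -50*Y)
(S*l(0, -3))/(-16) = (21*(-50*0))/(-16) = (21*0)*(-1/16) = 0*(-1/16) = 0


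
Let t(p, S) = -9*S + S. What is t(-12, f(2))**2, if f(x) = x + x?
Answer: 1024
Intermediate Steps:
f(x) = 2*x
t(p, S) = -8*S
t(-12, f(2))**2 = (-16*2)**2 = (-8*4)**2 = (-32)**2 = 1024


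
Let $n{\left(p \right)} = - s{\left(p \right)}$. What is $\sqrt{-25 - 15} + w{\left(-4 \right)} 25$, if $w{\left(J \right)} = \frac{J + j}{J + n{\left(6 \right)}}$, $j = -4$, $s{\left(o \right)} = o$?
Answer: $20 + 2 i \sqrt{10} \approx 20.0 + 6.3246 i$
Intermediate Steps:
$n{\left(p \right)} = - p$
$w{\left(J \right)} = \frac{-4 + J}{-6 + J}$ ($w{\left(J \right)} = \frac{J - 4}{J - 6} = \frac{-4 + J}{J - 6} = \frac{-4 + J}{-6 + J}$)
$\sqrt{-25 - 15} + w{\left(-4 \right)} 25 = \sqrt{-25 - 15} + \frac{-4 - 4}{-6 - 4} \cdot 25 = \sqrt{-40} + \frac{1}{-10} \left(-8\right) 25 = 2 i \sqrt{10} + \left(- \frac{1}{10}\right) \left(-8\right) 25 = 2 i \sqrt{10} + \frac{4}{5} \cdot 25 = 2 i \sqrt{10} + 20 = 20 + 2 i \sqrt{10}$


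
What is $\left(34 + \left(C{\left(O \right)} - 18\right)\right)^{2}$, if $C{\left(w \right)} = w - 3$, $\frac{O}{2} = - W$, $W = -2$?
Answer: $289$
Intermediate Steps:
$O = 4$ ($O = 2 \left(\left(-1\right) \left(-2\right)\right) = 2 \cdot 2 = 4$)
$C{\left(w \right)} = -3 + w$ ($C{\left(w \right)} = w - 3 = -3 + w$)
$\left(34 + \left(C{\left(O \right)} - 18\right)\right)^{2} = \left(34 + \left(\left(-3 + 4\right) - 18\right)\right)^{2} = \left(34 + \left(1 - 18\right)\right)^{2} = \left(34 - 17\right)^{2} = 17^{2} = 289$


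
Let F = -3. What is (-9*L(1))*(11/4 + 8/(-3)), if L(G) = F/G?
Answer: 9/4 ≈ 2.2500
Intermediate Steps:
L(G) = -3/G
(-9*L(1))*(11/4 + 8/(-3)) = (-(-27)/1)*(11/4 + 8/(-3)) = (-(-27))*(11*(¼) + 8*(-⅓)) = (-9*(-3))*(11/4 - 8/3) = 27*(1/12) = 9/4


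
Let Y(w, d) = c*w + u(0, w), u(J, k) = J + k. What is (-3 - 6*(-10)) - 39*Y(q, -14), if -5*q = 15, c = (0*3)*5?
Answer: 174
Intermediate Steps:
c = 0 (c = 0*5 = 0)
q = -3 (q = -1/5*15 = -3)
Y(w, d) = w (Y(w, d) = 0*w + (0 + w) = 0 + w = w)
(-3 - 6*(-10)) - 39*Y(q, -14) = (-3 - 6*(-10)) - 39*(-3) = (-3 + 60) + 117 = 57 + 117 = 174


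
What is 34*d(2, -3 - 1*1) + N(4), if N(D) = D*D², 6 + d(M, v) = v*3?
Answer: -548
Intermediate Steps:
d(M, v) = -6 + 3*v (d(M, v) = -6 + v*3 = -6 + 3*v)
N(D) = D³
34*d(2, -3 - 1*1) + N(4) = 34*(-6 + 3*(-3 - 1*1)) + 4³ = 34*(-6 + 3*(-3 - 1)) + 64 = 34*(-6 + 3*(-4)) + 64 = 34*(-6 - 12) + 64 = 34*(-18) + 64 = -612 + 64 = -548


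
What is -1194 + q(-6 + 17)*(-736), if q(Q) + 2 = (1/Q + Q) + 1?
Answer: -94830/11 ≈ -8620.9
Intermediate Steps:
q(Q) = -1 + Q + 1/Q (q(Q) = -2 + ((1/Q + Q) + 1) = -2 + ((Q + 1/Q) + 1) = -2 + (1 + Q + 1/Q) = -1 + Q + 1/Q)
-1194 + q(-6 + 17)*(-736) = -1194 + (-1 + (-6 + 17) + 1/(-6 + 17))*(-736) = -1194 + (-1 + 11 + 1/11)*(-736) = -1194 + (111/11)*(-736) = -1194 - 81696/11 = -94830/11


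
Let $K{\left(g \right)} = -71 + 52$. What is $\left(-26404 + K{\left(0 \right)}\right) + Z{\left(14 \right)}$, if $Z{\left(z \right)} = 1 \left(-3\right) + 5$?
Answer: $-26421$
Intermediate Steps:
$K{\left(g \right)} = -19$
$Z{\left(z \right)} = 2$ ($Z{\left(z \right)} = -3 + 5 = 2$)
$\left(-26404 + K{\left(0 \right)}\right) + Z{\left(14 \right)} = \left(-26404 - 19\right) + 2 = -26423 + 2 = -26421$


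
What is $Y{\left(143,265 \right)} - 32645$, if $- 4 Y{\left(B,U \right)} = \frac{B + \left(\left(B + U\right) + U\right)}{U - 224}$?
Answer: $- \frac{1338649}{41} \approx -32650.0$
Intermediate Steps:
$Y{\left(B,U \right)} = - \frac{2 B + 2 U}{4 \left(-224 + U\right)}$ ($Y{\left(B,U \right)} = - \frac{\left(B + \left(\left(B + U\right) + U\right)\right) \frac{1}{U - 224}}{4} = - \frac{\left(B + \left(B + 2 U\right)\right) \frac{1}{-224 + U}}{4} = - \frac{\left(2 B + 2 U\right) \frac{1}{-224 + U}}{4} = - \frac{\frac{1}{-224 + U} \left(2 B + 2 U\right)}{4} = - \frac{2 B + 2 U}{4 \left(-224 + U\right)}$)
$Y{\left(143,265 \right)} - 32645 = \frac{\left(-1\right) 143 - 265}{2 \left(-224 + 265\right)} - 32645 = \frac{-143 - 265}{2 \cdot 41} - 32645 = \frac{1}{2} \cdot \frac{1}{41} \left(-408\right) - 32645 = - \frac{204}{41} - 32645 = - \frac{1338649}{41}$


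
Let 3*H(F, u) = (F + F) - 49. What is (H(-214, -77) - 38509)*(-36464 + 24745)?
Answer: 453150292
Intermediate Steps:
H(F, u) = -49/3 + 2*F/3 (H(F, u) = ((F + F) - 49)/3 = (2*F - 49)/3 = (-49 + 2*F)/3 = -49/3 + 2*F/3)
(H(-214, -77) - 38509)*(-36464 + 24745) = ((-49/3 + (2/3)*(-214)) - 38509)*(-36464 + 24745) = ((-49/3 - 428/3) - 38509)*(-11719) = (-159 - 38509)*(-11719) = -38668*(-11719) = 453150292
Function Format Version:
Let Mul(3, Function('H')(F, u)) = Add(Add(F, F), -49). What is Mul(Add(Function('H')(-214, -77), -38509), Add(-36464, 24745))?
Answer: 453150292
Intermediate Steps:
Function('H')(F, u) = Add(Rational(-49, 3), Mul(Rational(2, 3), F)) (Function('H')(F, u) = Mul(Rational(1, 3), Add(Add(F, F), -49)) = Mul(Rational(1, 3), Add(Mul(2, F), -49)) = Mul(Rational(1, 3), Add(-49, Mul(2, F))) = Add(Rational(-49, 3), Mul(Rational(2, 3), F)))
Mul(Add(Function('H')(-214, -77), -38509), Add(-36464, 24745)) = Mul(Add(Add(Rational(-49, 3), Mul(Rational(2, 3), -214)), -38509), Add(-36464, 24745)) = Mul(Add(Add(Rational(-49, 3), Rational(-428, 3)), -38509), -11719) = Mul(Add(-159, -38509), -11719) = Mul(-38668, -11719) = 453150292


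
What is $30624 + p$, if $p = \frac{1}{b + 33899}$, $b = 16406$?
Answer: $\frac{1540540321}{50305} \approx 30624.0$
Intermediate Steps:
$p = \frac{1}{50305}$ ($p = \frac{1}{16406 + 33899} = \frac{1}{50305} \approx 1.9879 \cdot 10^{-5}$)
$30624 + p = 30624 + \frac{1}{50305} = \frac{1540540321}{50305}$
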